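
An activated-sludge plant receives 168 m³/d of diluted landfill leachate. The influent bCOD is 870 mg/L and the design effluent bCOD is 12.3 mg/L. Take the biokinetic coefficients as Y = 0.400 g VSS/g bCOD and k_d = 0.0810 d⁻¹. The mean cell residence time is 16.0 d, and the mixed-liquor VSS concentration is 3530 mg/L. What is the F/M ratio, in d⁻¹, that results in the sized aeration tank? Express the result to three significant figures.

F/M ≈ 0.364 d⁻¹

Rearranging the biomass balance for a CMAS with decay, V = Y·Q·ΔS·θ_c / [X·(1+k_d θ_c)] = 0.400 × 168 × (870 − 12.3) × 16.0 / [3530 × (1 + 0.0810 × 16.0)] = 9.22×10^5 / 8105 = 113.8 m³.
F/M = applied load / biomass = Q·S₀/(V·X) = 168 × 870 / (113.8 × 3530) = 0.3639 d⁻¹.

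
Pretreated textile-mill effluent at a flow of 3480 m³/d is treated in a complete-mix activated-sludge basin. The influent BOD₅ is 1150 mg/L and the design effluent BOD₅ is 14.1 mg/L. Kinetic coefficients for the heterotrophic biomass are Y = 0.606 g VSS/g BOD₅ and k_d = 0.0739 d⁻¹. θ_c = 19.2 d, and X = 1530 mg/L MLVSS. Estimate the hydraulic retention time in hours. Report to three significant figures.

τ ≈ 85.7 h

From the SRT design equation V = Y Q (S₀−S) θ_c / [X (1 + k_d θ_c)] = 0.606 × 3480 × (1150 − 14.1) × 19.2 / [1530 × (1 + 0.0739 × 19.2)] = 4.6×10^7 / 3701 = 12428 m³.
HRT = V/Q = 12428 m³ / 3480 m³·d⁻¹ = 3.571 d × 24 = 85.71 h.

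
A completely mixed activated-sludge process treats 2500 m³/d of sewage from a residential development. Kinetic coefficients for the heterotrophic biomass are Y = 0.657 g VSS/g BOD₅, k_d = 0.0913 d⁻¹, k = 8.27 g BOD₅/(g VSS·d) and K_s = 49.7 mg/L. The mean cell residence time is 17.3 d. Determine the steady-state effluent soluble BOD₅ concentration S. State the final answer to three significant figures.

From the Monod/SRT balance for a CMAS, S = K_s·(1+k_d θ_c)/[θ_c·(Y k − k_d) − 1] = 49.7 × (1 + 0.0913 × 17.3) / [17.3 × (0.657 × 8.27 − 0.0913) − 1] = 128.2 / 91.42 = 1.402 mg/L.

S ≈ 1.40 mg/L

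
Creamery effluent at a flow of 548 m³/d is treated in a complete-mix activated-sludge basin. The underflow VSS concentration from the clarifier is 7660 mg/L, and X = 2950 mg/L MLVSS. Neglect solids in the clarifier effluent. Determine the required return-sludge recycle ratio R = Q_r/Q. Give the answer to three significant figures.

R ≈ 0.626

Mass balance around the secondary clarifier (neglecting effluent solids): R = X / (X_r − X) = 2950 / (7660 − 2950) = 0.6263.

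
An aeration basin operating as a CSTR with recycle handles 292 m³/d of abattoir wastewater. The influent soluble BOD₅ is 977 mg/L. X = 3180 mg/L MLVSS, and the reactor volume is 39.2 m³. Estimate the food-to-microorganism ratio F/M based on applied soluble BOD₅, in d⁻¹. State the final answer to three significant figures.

F/M ≈ 2.29 d⁻¹

Food-to-microorganism ratio F/M = Q S₀ / (V X) = 292 × 977 / (39.20 × 3180) = 2.289 d⁻¹.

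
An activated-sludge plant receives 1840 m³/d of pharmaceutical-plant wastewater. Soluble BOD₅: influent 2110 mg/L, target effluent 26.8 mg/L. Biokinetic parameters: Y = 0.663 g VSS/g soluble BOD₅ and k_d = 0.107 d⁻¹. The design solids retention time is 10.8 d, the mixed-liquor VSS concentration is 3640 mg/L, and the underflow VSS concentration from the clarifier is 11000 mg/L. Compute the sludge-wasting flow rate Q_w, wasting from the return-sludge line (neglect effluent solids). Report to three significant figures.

Rearranging the biomass balance for a CMAS with decay, V = Y·Q·ΔS·θ_c / [X·(1+k_d θ_c)] = 0.663 × 1840 × (2110 − 26.8) × 10.8 / [3640 × (1 + 0.107 × 10.8)] = 2.74×10^7 / 7846 = 3498 m³.
θ_c = V·X/(Q_w·X_r) when wasting from the recycle, so Q_w = V·X/(θ_c·X_r) = 3498 × 3640 / (10.8 × 11000) = 107.2 m³/d.

Q_w ≈ 107 m³/d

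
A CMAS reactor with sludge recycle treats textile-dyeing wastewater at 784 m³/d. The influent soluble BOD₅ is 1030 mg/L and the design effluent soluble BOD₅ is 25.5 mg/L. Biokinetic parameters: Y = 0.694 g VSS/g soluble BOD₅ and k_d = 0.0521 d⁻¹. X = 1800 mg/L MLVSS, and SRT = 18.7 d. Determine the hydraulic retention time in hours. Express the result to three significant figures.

τ ≈ 88.0 h

Steady-state biomass mass balance: V·X·(1 + k_d·θ_c) = Y·Q·(S₀ − S)·θ_c, so V = 0.694 × 784 × (1030 − 25.5) × 18.7 / [1800 × (1 + 0.0521 × 18.7)] = 1.02×10^7 / 3554 = 2876 m³.
HRT = V/Q = 2876 m³ / 784 m³·d⁻¹ = 3.668 d × 24 = 88.04 h.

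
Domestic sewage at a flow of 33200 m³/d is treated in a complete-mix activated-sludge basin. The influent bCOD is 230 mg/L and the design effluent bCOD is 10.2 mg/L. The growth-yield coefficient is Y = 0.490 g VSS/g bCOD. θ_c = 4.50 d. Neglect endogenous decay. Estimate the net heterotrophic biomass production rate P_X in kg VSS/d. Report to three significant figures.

No decay correction is needed, so Y_obs = Y = 0.490.
Mass of bCOD removed per day: Q(S₀ − S) = 33200 × 219.8 g/m³ = 7297 kg/d.
P_X = Y_obs · Q(S₀ − S) = 0.4900 × 7297 = 3576 kg VSS/d.

P_X ≈ 3580 kg VSS/d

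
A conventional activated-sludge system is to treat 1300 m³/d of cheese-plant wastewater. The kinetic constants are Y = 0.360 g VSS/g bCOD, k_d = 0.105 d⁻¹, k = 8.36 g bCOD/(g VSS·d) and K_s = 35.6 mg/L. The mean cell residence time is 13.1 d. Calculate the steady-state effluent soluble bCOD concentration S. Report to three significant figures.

S ≈ 2.28 mg/L

For a completely mixed reactor with recycle the Lawrence–McCarty relation gives S = K_s·(1 + k_d·θ_c) / [θ_c·(Y·k − k_d) − 1] = 35.6 × (1 + 0.105 × 13.1) / [13.1 × (0.360 × 8.36 − 0.105) − 1] = 84.57 / 37.05 = 2.283 mg/L.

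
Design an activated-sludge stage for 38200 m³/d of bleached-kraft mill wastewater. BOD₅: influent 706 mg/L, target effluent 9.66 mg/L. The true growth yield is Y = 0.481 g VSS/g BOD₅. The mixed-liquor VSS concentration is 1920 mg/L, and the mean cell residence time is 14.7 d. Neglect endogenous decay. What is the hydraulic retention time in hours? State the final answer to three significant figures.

Biomass mass balance (decay neglected): V·X = Y·Q·(S₀ − S)·θ_c, so V = 0.481 × 38200 × (706 − 9.66) × 14.7 / 1920 = 97959 m³.
Hydraulic retention time τ = V/Q = 97959 / 38200 = 2.564 d = 61.55 h.

τ ≈ 61.5 h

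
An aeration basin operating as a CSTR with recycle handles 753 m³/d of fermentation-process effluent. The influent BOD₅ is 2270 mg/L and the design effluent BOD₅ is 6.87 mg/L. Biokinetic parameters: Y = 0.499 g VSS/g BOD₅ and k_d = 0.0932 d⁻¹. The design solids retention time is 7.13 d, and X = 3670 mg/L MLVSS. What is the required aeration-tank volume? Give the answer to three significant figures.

V ≈ 993 m³

Rearranging the biomass balance for a CMAS with decay, V = Y·Q·ΔS·θ_c / [X·(1+k_d θ_c)] = 0.499 × 753 × (2270 − 6.87) × 7.13 / [3670 × (1 + 0.0932 × 7.13)] = 6.06×10^6 / 6109 = 992.5 m³.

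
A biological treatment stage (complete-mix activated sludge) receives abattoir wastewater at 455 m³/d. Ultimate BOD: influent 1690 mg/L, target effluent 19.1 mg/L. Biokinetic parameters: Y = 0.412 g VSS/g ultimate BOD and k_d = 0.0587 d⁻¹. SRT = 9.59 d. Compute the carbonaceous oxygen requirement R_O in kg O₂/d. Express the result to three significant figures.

Observed yield with endogenous decay: Y_obs = Y / (1 + k_d·θ_c) = 0.412 / (1 + 0.0587 × 9.59) = 0.412 / 1.563 = 0.2636 g VSS/g ultimate BOD.
ΔS = 1690 − 19.1 = 1671 mg/L, so the substrate removal rate is 455 × 1671/1000 = 760.3 kg ultimate BOD/d.
P_X = Y_obs·Q·(S₀ − S) = 0.2636 × 760.3 = 200.4 kg VSS/d.
R_O = Q·(S₀ − S) − 1.42·P_X = 760.3 − 1.42 × 200.4 = 475.7 kg O₂/d.

R_O ≈ 476 kg O₂/d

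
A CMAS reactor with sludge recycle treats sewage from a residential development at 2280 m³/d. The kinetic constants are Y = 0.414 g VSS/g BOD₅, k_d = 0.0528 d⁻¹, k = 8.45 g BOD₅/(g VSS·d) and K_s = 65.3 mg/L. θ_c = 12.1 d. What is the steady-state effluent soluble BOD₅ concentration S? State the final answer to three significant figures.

S ≈ 2.63 mg/L

Effluent substrate depends only on kinetics and SRT: S = K_s(1 + k_d θ_c) / [θ_c(Yk − k_d) − 1] = 65.3 × (1 + 0.0528 × 12.1) / [12.1 × (0.414 × 8.45 − 0.0528) − 1] = 107.0 / 40.69 = 2.630 mg/L.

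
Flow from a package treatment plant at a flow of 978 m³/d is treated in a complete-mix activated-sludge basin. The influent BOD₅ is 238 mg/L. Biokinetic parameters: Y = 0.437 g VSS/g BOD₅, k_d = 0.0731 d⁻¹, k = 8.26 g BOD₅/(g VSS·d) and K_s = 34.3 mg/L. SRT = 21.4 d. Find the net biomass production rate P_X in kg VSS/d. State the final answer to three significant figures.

P_X ≈ 39.5 kg VSS/d

For a completely mixed reactor with recycle the Lawrence–McCarty relation gives S = K_s·(1 + k_d·θ_c) / [θ_c·(Y·k − k_d) − 1] = 34.3 × (1 + 0.0731 × 21.4) / [21.4 × (0.437 × 8.26 − 0.0731) − 1] = 87.96 / 74.68 = 1.178 mg/L.
The observed yield is Y_obs = Y/(1 + k_d·θ_c) = 0.437 / (1 + 0.0731 × 21.4) = 0.437 / 2.564 = 0.1704 g VSS per g BOD₅ removed.
Mass of BOD₅ removed per day: Q(S₀ − S) = 978 × 236.8 g/m³ = 231.6 kg/d.
Net biomass production P_X = Y_obs × Q·(S₀ − S) = 0.1704 × 231.6 = 39.47 kg VSS/d.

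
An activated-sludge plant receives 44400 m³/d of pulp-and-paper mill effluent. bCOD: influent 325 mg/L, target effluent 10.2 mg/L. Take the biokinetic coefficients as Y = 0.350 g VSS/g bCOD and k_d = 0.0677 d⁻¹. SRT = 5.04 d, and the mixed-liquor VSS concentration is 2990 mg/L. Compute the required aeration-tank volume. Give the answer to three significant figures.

V ≈ 6150 m³

Steady-state biomass mass balance: V·X·(1 + k_d·θ_c) = Y·Q·(S₀ − S)·θ_c, so V = 0.350 × 44400 × (325 − 10.2) × 5.04 / [2990 × (1 + 0.0677 × 5.04)] = 2.47×10^7 / 4010 = 6148 m³.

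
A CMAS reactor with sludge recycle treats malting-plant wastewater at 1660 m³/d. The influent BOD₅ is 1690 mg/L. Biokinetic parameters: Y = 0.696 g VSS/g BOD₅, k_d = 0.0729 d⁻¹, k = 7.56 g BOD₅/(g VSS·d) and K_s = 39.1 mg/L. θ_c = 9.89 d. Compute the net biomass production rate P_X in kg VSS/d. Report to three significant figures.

From the Monod/SRT balance for a CMAS, S = K_s·(1+k_d θ_c)/[θ_c·(Y k − k_d) − 1] = 39.1 × (1 + 0.0729 × 9.89) / [9.89 × (0.696 × 7.56 − 0.0729) − 1] = 67.29 / 50.32 = 1.337 mg/L.
The observed yield is Y_obs = Y/(1 + k_d·θ_c) = 0.696 / (1 + 0.0729 × 9.89) = 0.696 / 1.721 = 0.4044 g VSS per g BOD₅ removed.
Mass of BOD₅ removed per day: Q(S₀ − S) = 1660 × 1689 g/m³ = 2803 kg/d.
So the net sludge growth is P_X = 0.4044 × 2803 = 1134 kg VSS/d.

P_X ≈ 1130 kg VSS/d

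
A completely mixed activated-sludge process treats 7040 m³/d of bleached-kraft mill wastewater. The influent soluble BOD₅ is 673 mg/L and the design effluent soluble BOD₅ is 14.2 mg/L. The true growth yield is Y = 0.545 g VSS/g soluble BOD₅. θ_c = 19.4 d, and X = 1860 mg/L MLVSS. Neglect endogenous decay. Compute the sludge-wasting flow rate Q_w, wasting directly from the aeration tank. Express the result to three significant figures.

Biomass mass balance (decay neglected): V·X = Y·Q·(S₀ − S)·θ_c, so V = 0.545 × 7040 × (673 − 14.2) × 19.4 / 1860 = 26364 m³.
With mixed-liquor wasting, θ_c = V/Q_w, so Q_w = V/θ_c = 26364/19.4 = 1359 m³/d.

Q_w ≈ 1360 m³/d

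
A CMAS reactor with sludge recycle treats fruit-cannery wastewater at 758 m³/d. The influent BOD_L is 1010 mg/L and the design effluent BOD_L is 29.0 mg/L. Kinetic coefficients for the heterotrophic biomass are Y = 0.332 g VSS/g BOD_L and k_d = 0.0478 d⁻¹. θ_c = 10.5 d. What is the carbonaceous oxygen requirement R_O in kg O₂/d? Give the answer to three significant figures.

Y_obs = Y / (1 + k_d θ_c) = 0.332 / (1 + 0.0478 × 10.5) = 0.332 / 1.502 = 0.2211.
ΔS = 1010 − 29.0 = 981.0 mg/L, so the substrate removal rate is 758 × 981.0/1000 = 743.6 kg BOD_L/d.
Net sludge production P_X = 0.2211 × 743.6 = 164.4 kg VSS/d.
R_O = Q·ΔS − 1.42 P_X = 743.6 − 233.4 = 510.2 kg O₂/d.

R_O ≈ 510 kg O₂/d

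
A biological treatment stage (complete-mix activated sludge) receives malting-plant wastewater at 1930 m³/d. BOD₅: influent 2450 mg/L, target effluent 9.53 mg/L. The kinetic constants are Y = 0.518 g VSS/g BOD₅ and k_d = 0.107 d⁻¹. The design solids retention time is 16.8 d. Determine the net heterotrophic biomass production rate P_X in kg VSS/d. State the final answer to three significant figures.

P_X ≈ 872 kg VSS/d

Correct the yield for decay: Y_obs = Y/(1 + k_d θ_c) = 0.518 / (1 + 0.107 × 16.8) = 0.518 / 2.798 = 0.1852.
ΔS = 2450 − 9.53 = 2440 mg/L, so the substrate removal rate is 1930 × 2440/1000 = 4710 kg BOD₅/d.
So the net sludge growth is P_X = 0.1852 × 4710 = 872.1 kg VSS/d.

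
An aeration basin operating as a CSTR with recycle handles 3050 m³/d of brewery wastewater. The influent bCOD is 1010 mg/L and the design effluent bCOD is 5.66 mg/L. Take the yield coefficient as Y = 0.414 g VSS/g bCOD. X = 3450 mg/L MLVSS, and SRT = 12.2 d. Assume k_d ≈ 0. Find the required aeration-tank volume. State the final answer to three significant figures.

With k_d = 0 the design equation reduces to V = Y Q (S₀−S) θ_c / X = 0.414 × 3050 × (1010 − 5.66) × 12.2 / 3450 = 4485 m³.

V ≈ 4480 m³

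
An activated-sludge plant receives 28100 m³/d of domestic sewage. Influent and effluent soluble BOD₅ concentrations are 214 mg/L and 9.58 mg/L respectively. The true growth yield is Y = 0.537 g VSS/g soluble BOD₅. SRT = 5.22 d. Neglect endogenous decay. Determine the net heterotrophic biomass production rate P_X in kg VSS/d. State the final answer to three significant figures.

P_X ≈ 3080 kg VSS/d

With endogenous decay neglected, the observed yield equals the true yield: Y_obs = Y = 0.537 g VSS/g soluble BOD₅.
ΔS = 214 − 9.58 = 204.4 mg/L, so the substrate removal rate is 28100 × 204.4/1000 = 5744 kg soluble BOD₅/d.
Net biomass production P_X = Y_obs × Q·(S₀ − S) = 0.5370 × 5744 = 3085 kg VSS/d.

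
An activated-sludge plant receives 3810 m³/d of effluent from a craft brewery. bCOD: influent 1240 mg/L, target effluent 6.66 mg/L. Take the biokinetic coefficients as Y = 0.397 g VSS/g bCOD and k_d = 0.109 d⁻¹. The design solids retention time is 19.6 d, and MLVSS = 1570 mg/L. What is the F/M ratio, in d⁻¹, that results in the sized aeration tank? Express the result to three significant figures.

From the SRT design equation V = Y Q (S₀−S) θ_c / [X (1 + k_d θ_c)] = 0.397 × 3810 × (1240 − 6.66) × 19.6 / [1570 × (1 + 0.109 × 19.6)] = 3.66×10^7 / 4924 = 7425 m³.
Food-to-microorganism ratio F/M = Q S₀ / (V X) = 3810 × 1240 / (7425 × 1570) = 0.4053 d⁻¹.

F/M ≈ 0.405 d⁻¹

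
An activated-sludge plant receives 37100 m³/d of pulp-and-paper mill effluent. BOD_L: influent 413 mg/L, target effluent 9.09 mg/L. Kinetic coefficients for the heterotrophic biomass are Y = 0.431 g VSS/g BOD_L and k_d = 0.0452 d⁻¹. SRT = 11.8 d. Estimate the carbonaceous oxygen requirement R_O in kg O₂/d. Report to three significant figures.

R_O ≈ 9000 kg O₂/d

Y_obs = Y / (1 + k_d θ_c) = 0.431 / (1 + 0.0452 × 11.8) = 0.431 / 1.533 = 0.2811.
Substrate removed = Q·(S₀ − S) = 37100 m³/d × (413 − 9.09) g/m³ = 1.5×10^7 g/d = 14985 kg/d.
Biomass synthesised: P_X = Y_obs × 14985 = 4212 kg VSS/d.
Carbonaceous O₂ demand = substrate oxidised − cell-mass equivalent = 14985 − 1.42 × 4212 = 9004 kg O₂/d.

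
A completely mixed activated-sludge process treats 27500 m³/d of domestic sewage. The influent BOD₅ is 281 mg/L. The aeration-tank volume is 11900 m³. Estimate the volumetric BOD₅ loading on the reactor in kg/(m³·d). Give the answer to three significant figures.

Applied BOD₅ load per unit volume = Q·S₀/V = (27500 × 281/1000)/11900 = 0.6494 kg BOD₅·m⁻³·d⁻¹.

L_v ≈ 0.649 kg BOD₅/(m³·d)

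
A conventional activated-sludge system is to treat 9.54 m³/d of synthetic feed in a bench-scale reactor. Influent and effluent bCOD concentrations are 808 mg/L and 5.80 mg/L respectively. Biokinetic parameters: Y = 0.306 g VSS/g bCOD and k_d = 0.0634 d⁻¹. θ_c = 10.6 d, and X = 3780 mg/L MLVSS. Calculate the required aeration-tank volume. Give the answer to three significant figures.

V ≈ 3.93 m³

Steady-state biomass mass balance: V·X·(1 + k_d·θ_c) = Y·Q·(S₀ − S)·θ_c, so V = 0.306 × 9.54 × (808 − 5.80) × 10.6 / [3780 × (1 + 0.0634 × 10.6)] = 2.48×10^4 / 6320 = 3.928 m³.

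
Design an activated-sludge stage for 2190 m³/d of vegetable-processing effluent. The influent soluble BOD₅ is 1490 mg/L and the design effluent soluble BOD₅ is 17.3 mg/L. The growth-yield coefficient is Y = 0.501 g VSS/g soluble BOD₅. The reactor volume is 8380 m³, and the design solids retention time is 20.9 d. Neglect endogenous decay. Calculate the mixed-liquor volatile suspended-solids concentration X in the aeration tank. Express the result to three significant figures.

X ≈ 4030 mg/L

Without decay, X = Y Q (S₀−S) θ_c / V = 0.501 × 2190 × (1490 − 17.3) × 20.9 / 8380 = 4030 mg/L.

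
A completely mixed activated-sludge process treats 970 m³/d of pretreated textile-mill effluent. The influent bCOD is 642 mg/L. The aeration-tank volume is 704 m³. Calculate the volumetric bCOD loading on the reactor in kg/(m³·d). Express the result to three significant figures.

L_v ≈ 0.885 kg bCOD/(m³·d)

L_v = Q S₀ / V = 970 × 642 × 10⁻³ / 704.0 = 0.8846 kg/(m³·d).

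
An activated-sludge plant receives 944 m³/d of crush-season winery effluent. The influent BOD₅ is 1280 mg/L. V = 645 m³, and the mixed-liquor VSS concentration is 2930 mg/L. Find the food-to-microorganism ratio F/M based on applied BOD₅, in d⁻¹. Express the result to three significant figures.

F/M = Q·S₀ / (V·X) = 944 × 1280 / (645.0 × 2930) = 0.6394 g BOD₅·(g VSS·d)⁻¹.

F/M ≈ 0.639 d⁻¹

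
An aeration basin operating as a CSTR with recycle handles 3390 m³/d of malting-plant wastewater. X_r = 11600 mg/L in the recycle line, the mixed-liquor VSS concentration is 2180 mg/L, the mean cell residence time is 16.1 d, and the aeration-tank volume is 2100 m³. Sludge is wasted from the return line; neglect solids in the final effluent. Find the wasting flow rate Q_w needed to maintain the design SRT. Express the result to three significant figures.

Q_w = (V·X)/(θ_c X_r) = 2100 × 2180 / (16.1 × 11600) = 24.51 m³/d.

Q_w ≈ 24.5 m³/d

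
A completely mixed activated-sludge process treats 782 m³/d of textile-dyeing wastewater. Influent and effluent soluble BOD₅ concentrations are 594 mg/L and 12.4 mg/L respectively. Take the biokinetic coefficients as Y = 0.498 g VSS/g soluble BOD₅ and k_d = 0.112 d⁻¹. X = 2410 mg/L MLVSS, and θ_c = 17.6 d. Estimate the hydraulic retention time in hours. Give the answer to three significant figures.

τ ≈ 17.1 h

Steady-state biomass mass balance: V·X·(1 + k_d·θ_c) = Y·Q·(S₀ − S)·θ_c, so V = 0.498 × 782 × (594 − 12.4) × 17.6 / [2410 × (1 + 0.112 × 17.6)] = 3.99×10^6 / 7161 = 556.7 m³.
Hydraulic retention time τ = V/Q = 556.7 / 782 = 0.7119 d = 17.09 h.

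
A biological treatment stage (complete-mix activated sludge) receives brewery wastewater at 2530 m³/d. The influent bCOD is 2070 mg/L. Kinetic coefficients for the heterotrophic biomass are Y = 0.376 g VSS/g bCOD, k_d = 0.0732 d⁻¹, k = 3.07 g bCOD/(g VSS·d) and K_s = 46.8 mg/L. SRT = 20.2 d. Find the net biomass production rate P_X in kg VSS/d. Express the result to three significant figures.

P_X ≈ 792 kg VSS/d

From the Monod/SRT balance for a CMAS, S = K_s·(1+k_d θ_c)/[θ_c·(Y k − k_d) − 1] = 46.8 × (1 + 0.0732 × 20.2) / [20.2 × (0.376 × 3.07 − 0.0732) − 1] = 116.0 / 20.84 = 5.567 mg/L.
Y_obs = Y / (1 + k_d θ_c) = 0.376 / (1 + 0.0732 × 20.2) = 0.376 / 2.479 = 0.1517.
Q·(S₀ − S) = 2530 × (2070 − 5.57) × 10⁻³ = 5223 kg/d removed.
Net biomass production P_X = Y_obs × Q·(S₀ − S) = 0.1517 × 5223 = 792.3 kg VSS/d.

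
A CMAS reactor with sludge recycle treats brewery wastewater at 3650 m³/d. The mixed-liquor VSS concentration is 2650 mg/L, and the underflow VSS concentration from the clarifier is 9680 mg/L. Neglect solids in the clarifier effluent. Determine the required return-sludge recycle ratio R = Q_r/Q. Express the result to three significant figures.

R = Q_r/Q = X/(X_r − X) = 2650 / (9680 − 2650) = 0.3770.

R ≈ 0.377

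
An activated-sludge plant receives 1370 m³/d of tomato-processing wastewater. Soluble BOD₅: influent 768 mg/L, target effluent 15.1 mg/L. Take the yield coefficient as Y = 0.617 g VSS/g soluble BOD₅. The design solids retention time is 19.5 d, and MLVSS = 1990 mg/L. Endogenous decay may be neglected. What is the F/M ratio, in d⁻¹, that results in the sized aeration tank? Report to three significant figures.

F/M ≈ 0.0848 d⁻¹

With k_d = 0 the design equation reduces to V = Y Q (S₀−S) θ_c / X = 0.617 × 1370 × (768 − 15.1) × 19.5 / 1990 = 6236 m³.
F/M = Q·S₀ / (V·X) = 1370 × 768 / (6236 × 1990) = 0.08478 g soluble BOD₅·(g VSS·d)⁻¹.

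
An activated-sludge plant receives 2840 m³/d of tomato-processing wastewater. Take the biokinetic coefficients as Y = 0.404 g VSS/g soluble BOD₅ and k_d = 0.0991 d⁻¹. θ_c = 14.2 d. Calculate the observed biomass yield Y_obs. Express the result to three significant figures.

The observed yield is Y_obs = Y/(1 + k_d·θ_c) = 0.404 / (1 + 0.0991 × 14.2) = 0.404 / 2.407 = 0.1678 g VSS per g soluble BOD₅ removed.

Y_obs ≈ 0.168 g VSS/g soluble BOD₅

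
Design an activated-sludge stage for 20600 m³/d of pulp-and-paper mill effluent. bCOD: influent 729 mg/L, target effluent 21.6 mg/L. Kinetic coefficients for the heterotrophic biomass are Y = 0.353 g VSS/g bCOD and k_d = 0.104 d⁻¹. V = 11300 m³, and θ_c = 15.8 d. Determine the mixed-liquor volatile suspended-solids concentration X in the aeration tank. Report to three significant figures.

From V·X·(1 + k_d·θ_c) = Y·Q·(S₀ − S)·θ_c: X = 0.353 × 20600 × (729 − 21.6) × 15.8 / [11300 × (1 + 0.104 × 15.8)] = 2721 mg/L.

X ≈ 2720 mg/L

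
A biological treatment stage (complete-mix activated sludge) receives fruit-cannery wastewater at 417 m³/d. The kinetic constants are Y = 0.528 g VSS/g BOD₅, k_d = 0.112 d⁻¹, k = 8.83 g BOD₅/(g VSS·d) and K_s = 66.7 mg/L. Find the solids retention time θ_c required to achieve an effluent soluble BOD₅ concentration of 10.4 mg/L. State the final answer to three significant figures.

From 1/θ_c = Y·k·S/(K_s + S) − k_d: Y·k·S/(K_s+S) = 0.528 × 8.83 × 10.4 / (66.7 + 10.4) = 0.6289 d⁻¹.
θ_c = 1/(μ − k_d) = 1/(0.6289 − 0.112) = 1/0.5169 = 1.935 d.

θ_c ≈ 1.93 d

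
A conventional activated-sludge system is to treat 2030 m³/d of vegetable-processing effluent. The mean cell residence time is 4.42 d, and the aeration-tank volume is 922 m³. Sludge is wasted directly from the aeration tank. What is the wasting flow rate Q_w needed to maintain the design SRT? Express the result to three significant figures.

With mixed-liquor wasting, θ_c = V/Q_w, so Q_w = V/θ_c = 922.0/4.42 = 208.6 m³/d.

Q_w ≈ 209 m³/d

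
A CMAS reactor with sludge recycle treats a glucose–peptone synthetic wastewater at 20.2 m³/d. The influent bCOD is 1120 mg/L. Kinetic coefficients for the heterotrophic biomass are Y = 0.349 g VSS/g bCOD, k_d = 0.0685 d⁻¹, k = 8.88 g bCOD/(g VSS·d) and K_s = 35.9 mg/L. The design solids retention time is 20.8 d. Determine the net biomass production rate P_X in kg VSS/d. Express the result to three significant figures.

From the Monod/SRT balance for a CMAS, S = K_s·(1+k_d θ_c)/[θ_c·(Y k − k_d) − 1] = 35.9 × (1 + 0.0685 × 20.8) / [20.8 × (0.349 × 8.88 − 0.0685) − 1] = 87.05 / 62.04 = 1.403 mg/L.
The observed yield is Y_obs = Y/(1 + k_d·θ_c) = 0.349 / (1 + 0.0685 × 20.8) = 0.349 / 2.425 = 0.1439 g VSS per g bCOD removed.
ΔS = 1120 − 1.40 = 1119 mg/L, so the substrate removal rate is 20.2 × 1119/1000 = 22.60 kg bCOD/d.
Biomass produced: P_X = Y_obs·Q·ΔS = 0.1439 × 22.60 ≈ 3.252 kg VSS/d.

P_X ≈ 3.25 kg VSS/d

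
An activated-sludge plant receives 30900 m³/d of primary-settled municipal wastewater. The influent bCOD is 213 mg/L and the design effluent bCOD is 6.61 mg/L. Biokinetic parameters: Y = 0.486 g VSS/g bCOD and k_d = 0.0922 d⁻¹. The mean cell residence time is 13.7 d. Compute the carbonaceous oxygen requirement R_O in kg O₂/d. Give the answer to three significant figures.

Observed yield with endogenous decay: Y_obs = Y / (1 + k_d·θ_c) = 0.486 / (1 + 0.0922 × 13.7) = 0.486 / 2.263 = 0.2147 g VSS/g bCOD.
Q·(S₀ − S) = 30900 × (213 − 6.61) × 10⁻³ = 6377 kg/d removed.
P_X = Y_obs·Q·(S₀ − S) = 0.2147 × 6377 = 1370 kg VSS/d.
R_O = Q·ΔS − 1.42 P_X = 6377 − 1945 = 4433 kg O₂/d.

R_O ≈ 4430 kg O₂/d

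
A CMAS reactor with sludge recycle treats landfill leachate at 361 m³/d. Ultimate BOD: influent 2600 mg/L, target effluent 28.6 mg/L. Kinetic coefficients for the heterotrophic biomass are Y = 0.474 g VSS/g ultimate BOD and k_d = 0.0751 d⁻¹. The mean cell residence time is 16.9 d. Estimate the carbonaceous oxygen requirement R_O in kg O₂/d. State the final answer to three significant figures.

R_O ≈ 653 kg O₂/d

The observed yield is Y_obs = Y/(1 + k_d·θ_c) = 0.474 / (1 + 0.0751 × 16.9) = 0.474 / 2.269 = 0.2089 g VSS per g ultimate BOD removed.
Mass of ultimate BOD removed per day: Q(S₀ − S) = 361 × 2571 g/m³ = 928.3 kg/d.
P_X = Y_obs·Q·(S₀ − S) = 0.2089 × 928.3 = 193.9 kg VSS/d.
R_O = Q·(S₀ − S) − 1.42·P_X = 928.3 − 1.42 × 193.9 = 652.9 kg O₂/d.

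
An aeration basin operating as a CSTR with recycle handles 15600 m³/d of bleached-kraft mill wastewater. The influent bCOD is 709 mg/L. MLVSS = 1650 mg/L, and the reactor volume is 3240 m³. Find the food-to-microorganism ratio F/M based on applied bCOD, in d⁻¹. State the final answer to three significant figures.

F/M ≈ 2.07 d⁻¹

Food-to-microorganism ratio F/M = Q S₀ / (V X) = 15600 × 709 / (3240 × 1650) = 2.069 d⁻¹.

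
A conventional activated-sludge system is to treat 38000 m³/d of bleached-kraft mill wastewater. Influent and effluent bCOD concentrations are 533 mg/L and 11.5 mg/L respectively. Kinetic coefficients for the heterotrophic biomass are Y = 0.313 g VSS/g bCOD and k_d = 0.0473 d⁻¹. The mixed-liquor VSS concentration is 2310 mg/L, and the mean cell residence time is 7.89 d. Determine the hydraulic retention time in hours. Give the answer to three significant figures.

τ ≈ 9.74 h

Steady-state biomass mass balance: V·X·(1 + k_d·θ_c) = Y·Q·(S₀ − S)·θ_c, so V = 0.313 × 38000 × (533 − 11.5) × 7.89 / [2310 × (1 + 0.0473 × 7.89)] = 4.89×10^7 / 3172 = 15428 m³.
Hydraulic retention time τ = V/Q = 15428 / 38000 = 0.4060 d = 9.744 h.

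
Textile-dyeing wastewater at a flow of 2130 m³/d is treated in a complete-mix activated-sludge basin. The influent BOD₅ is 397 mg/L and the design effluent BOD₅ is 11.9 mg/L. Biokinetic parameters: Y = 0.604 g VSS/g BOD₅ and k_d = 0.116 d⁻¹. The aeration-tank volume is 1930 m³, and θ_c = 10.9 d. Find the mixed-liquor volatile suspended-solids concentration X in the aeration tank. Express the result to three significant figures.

From V·X·(1 + k_d·θ_c) = Y·Q·(S₀ − S)·θ_c: X = 0.604 × 2130 × (397 − 11.9) × 10.9 / [1930 × (1 + 0.116 × 10.9)] = 1236 mg/L.

X ≈ 1240 mg/L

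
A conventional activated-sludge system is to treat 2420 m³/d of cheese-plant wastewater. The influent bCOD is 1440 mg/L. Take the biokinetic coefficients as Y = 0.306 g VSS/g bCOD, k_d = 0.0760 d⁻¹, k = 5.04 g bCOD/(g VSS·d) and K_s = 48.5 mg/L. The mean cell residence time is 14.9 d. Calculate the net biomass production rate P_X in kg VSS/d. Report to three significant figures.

P_X ≈ 498 kg VSS/d

Effluent substrate depends only on kinetics and SRT: S = K_s(1 + k_d θ_c) / [θ_c(Yk − k_d) − 1] = 48.5 × (1 + 0.0760 × 14.9) / [14.9 × (0.306 × 5.04 − 0.0760) − 1] = 103.4 / 20.85 = 4.961 mg/L.
Correct the yield for decay: Y_obs = Y/(1 + k_d θ_c) = 0.306 / (1 + 0.0760 × 14.9) = 0.306 / 2.132 = 0.1435.
Substrate removed = Q·(S₀ − S) = 2420 m³/d × (1440 − 4.96) g/m³ = 3.47×10^6 g/d = 3473 kg/d.
So the net sludge growth is P_X = 0.1435 × 3473 = 498.3 kg VSS/d.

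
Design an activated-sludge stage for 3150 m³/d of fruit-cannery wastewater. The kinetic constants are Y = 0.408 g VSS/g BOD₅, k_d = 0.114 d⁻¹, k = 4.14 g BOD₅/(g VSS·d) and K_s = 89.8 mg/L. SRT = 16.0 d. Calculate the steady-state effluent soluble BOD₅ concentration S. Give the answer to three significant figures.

Effluent substrate depends only on kinetics and SRT: S = K_s(1 + k_d θ_c) / [θ_c(Yk − k_d) − 1] = 89.8 × (1 + 0.114 × 16.0) / [16.0 × (0.408 × 4.14 − 0.114) − 1] = 253.6 / 24.20 = 10.48 mg/L.

S ≈ 10.5 mg/L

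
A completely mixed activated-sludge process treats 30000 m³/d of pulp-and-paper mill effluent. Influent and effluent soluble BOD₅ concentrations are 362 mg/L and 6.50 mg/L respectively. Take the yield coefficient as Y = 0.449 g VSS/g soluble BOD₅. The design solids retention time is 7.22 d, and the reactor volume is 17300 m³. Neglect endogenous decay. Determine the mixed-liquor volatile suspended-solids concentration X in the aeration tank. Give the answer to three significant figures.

From V·X = Y·Q·(S₀ − S)·θ_c (decay neglected): X = 0.449 × 30000 × (362 − 6.50) × 7.22 / 17300 = 1998 mg/L.

X ≈ 2000 mg/L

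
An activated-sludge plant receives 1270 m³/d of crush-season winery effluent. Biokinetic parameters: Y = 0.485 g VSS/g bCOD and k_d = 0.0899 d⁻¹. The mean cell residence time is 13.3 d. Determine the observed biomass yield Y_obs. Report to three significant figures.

The observed yield is Y_obs = Y/(1 + k_d·θ_c) = 0.485 / (1 + 0.0899 × 13.3) = 0.485 / 2.196 = 0.2209 g VSS per g bCOD removed.

Y_obs ≈ 0.221 g VSS/g bCOD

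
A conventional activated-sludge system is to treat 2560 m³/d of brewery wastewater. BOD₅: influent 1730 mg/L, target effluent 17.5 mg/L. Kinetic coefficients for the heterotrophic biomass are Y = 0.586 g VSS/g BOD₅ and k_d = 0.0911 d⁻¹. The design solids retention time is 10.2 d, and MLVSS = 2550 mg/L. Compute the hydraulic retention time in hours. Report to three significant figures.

τ ≈ 49.9 h

From the SRT design equation V = Y Q (S₀−S) θ_c / [X (1 + k_d θ_c)] = 0.586 × 2560 × (1730 − 17.5) × 10.2 / [2550 × (1 + 0.0911 × 10.2)] = 2.62×10^7 / 4920 = 5327 m³.
τ = V/Q = 5327/2560 = 2.081 d, or 49.94 h.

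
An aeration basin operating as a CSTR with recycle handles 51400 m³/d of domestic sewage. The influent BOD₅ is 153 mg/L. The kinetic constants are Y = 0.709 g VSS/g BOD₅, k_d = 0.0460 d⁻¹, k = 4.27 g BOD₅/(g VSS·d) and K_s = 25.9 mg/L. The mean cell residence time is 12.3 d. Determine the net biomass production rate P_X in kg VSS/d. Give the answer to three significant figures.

Effluent substrate depends only on kinetics and SRT: S = K_s(1 + k_d θ_c) / [θ_c(Yk − k_d) − 1] = 25.9 × (1 + 0.0460 × 12.3) / [12.3 × (0.709 × 4.27 − 0.0460) − 1] = 40.55 / 35.67 = 1.137 mg/L.
The observed yield is Y_obs = Y/(1 + k_d·θ_c) = 0.709 / (1 + 0.0460 × 12.3) = 0.709 / 1.566 = 0.4528 g VSS per g BOD₅ removed.
Mass of BOD₅ removed per day: Q(S₀ − S) = 51400 × 151.9 g/m³ = 7806 kg/d.
P_X = Y_obs · Q(S₀ − S) = 0.4528 × 7806 = 3534 kg VSS/d.

P_X ≈ 3530 kg VSS/d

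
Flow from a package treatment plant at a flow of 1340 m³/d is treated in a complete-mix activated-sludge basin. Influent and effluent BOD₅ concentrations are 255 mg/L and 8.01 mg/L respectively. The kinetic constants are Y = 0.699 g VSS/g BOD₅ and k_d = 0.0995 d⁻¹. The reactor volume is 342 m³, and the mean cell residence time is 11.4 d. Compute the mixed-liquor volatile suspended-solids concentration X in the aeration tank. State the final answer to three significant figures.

X ≈ 3610 mg/L

Solving the biomass balance for X: X = Y Q (S₀−S) θ_c / [V (1+k_d θ_c)] = 0.699 × 1340 × (255 − 8.01) × 11.4 / [342 × (1 + 0.0995 × 11.4)] = 3613 mg/L.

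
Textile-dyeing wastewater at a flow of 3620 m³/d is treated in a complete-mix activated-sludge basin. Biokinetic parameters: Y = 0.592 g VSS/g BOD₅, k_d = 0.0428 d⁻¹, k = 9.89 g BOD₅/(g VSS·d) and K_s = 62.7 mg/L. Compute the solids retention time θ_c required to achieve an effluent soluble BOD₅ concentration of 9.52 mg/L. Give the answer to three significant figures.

θ_c ≈ 1.37 d

Specific growth rate at S = 9.52 mg/L: μ = YkS/(K_s+S) = 0.592·9.89·9.52/(62.7+9.52) = 0.7718 d⁻¹.
1/θ_c = 0.7718 − 0.0428 = 0.7290 d⁻¹, so θ_c = 1.372 d.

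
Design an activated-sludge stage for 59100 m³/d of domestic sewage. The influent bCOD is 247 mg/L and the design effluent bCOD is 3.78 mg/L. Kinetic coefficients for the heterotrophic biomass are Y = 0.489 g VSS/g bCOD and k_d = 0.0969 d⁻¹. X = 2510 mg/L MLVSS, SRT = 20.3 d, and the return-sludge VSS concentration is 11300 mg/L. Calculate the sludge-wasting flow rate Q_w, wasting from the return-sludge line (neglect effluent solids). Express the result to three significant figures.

Rearranging the biomass balance for a CMAS with decay, V = Y·Q·ΔS·θ_c / [X·(1+k_d θ_c)] = 0.489 × 59100 × (247 − 3.78) × 20.3 / [2510 × (1 + 0.0969 × 20.3)] = 1.43×10^8 / 7447 = 19160 m³.
Wasting from the return line (neglecting effluent solids): Q_w = V·X / (θ_c·X_r) = 19160 × 2510 / (20.3 × 11300) = 209.6 m³/d.

Q_w ≈ 210 m³/d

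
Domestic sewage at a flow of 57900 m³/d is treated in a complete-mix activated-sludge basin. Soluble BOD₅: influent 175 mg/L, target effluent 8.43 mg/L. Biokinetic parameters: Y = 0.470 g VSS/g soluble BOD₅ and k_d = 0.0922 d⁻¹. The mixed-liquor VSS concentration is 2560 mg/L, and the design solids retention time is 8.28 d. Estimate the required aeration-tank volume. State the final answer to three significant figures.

Rearranging the biomass balance for a CMAS with decay, V = Y·Q·ΔS·θ_c / [X·(1+k_d θ_c)] = 0.470 × 57900 × (175 − 8.43) × 8.28 / [2560 × (1 + 0.0922 × 8.28)] = 3.75×10^7 / 4514 = 8314 m³.

V ≈ 8310 m³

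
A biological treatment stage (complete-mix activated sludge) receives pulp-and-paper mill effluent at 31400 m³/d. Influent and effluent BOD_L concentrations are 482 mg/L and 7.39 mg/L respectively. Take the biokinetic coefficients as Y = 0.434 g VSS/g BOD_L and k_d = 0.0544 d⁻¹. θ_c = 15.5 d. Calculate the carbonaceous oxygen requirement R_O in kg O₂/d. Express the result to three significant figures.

R_O ≈ 9920 kg O₂/d

Correct the yield for decay: Y_obs = Y/(1 + k_d θ_c) = 0.434 / (1 + 0.0544 × 15.5) = 0.434 / 1.843 = 0.2355.
ΔS = 482 − 7.39 = 474.6 mg/L, so the substrate removal rate is 31400 × 474.6/1000 = 14903 kg BOD_L/d.
P_X = Y_obs·Q·(S₀ − S) = 0.2355 × 14903 = 3509 kg VSS/d.
Carbonaceous O₂ demand = substrate oxidised − cell-mass equivalent = 14903 − 1.42 × 3509 = 9920 kg O₂/d.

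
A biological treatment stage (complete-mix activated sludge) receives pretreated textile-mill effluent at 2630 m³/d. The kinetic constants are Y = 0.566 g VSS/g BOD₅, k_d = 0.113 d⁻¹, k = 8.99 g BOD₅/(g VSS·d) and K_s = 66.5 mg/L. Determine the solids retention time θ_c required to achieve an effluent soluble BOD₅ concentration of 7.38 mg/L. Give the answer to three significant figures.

θ_c ≈ 2.53 d

Specific growth rate at S = 7.38 mg/L: μ = YkS/(K_s+S) = 0.566·8.99·7.38/(66.5+7.38) = 0.5083 d⁻¹.
Then 1/θ_c = μ − k_d = 0.5083 − 0.113 = 0.3953 d⁻¹, giving θ_c = 2.530 d.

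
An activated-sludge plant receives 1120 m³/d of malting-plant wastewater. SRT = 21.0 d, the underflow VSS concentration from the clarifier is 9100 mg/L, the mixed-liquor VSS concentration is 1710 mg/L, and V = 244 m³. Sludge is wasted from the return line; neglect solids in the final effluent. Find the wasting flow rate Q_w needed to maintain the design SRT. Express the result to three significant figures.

Q_w ≈ 2.18 m³/d

θ_c = V·X/(Q_w·X_r) when wasting from the recycle, so Q_w = V·X/(θ_c·X_r) = 244.0 × 1710 / (21.0 × 9100) = 2.183 m³/d.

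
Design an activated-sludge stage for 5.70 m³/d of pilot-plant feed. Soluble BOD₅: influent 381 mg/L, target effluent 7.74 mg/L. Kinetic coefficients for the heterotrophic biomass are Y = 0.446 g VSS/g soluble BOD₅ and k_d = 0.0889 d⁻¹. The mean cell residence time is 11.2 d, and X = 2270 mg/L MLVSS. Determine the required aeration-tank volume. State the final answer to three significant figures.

Steady-state biomass mass balance: V·X·(1 + k_d·θ_c) = Y·Q·(S₀ − S)·θ_c, so V = 0.446 × 5.70 × (381 − 7.74) × 11.2 / [2270 × (1 + 0.0889 × 11.2)] = 1.06×10^4 / 4530 = 2.346 m³.

V ≈ 2.35 m³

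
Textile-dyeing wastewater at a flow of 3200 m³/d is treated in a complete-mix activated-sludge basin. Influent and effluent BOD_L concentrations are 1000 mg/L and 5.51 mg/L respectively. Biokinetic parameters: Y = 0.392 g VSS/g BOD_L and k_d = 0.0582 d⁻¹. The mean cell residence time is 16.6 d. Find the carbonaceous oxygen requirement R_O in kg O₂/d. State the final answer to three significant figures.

Correct the yield for decay: Y_obs = Y/(1 + k_d θ_c) = 0.392 / (1 + 0.0582 × 16.6) = 0.392 / 1.966 = 0.1994.
ΔS = 1000 − 5.51 = 994.5 mg/L, so the substrate removal rate is 3200 × 994.5/1000 = 3182 kg BOD_L/d.
P_X = Y_obs·Q·(S₀ − S) = 0.1994 × 3182 = 634.5 kg VSS/d.
Carbonaceous O₂ demand = substrate oxidised − cell-mass equivalent = 3182 − 1.42 × 634.5 = 2281 kg O₂/d.

R_O ≈ 2280 kg O₂/d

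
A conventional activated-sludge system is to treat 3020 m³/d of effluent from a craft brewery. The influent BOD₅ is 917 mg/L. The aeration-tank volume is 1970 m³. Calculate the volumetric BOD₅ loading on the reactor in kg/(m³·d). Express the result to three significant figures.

Volumetric loading L_v = Q·S₀ / V = 3020 × 917 g/m³ / 1970 m³ = 1406 g/(m³·d) = 1.406 kg BOD₅/(m³·d).

L_v ≈ 1.41 kg BOD₅/(m³·d)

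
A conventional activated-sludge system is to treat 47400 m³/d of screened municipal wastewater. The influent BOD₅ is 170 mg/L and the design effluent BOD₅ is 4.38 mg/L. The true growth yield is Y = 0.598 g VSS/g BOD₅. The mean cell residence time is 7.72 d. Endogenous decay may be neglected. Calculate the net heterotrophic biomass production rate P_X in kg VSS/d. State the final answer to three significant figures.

Since k_d ≈ 0, Y_obs = Y = 0.598 g VSS/g BOD₅.
Q·(S₀ − S) = 47400 × (170 − 4.38) × 10⁻³ = 7850 kg/d removed.
Net biomass production P_X = Y_obs × Q·(S₀ − S) = 0.5980 × 7850 = 4695 kg VSS/d.

P_X ≈ 4690 kg VSS/d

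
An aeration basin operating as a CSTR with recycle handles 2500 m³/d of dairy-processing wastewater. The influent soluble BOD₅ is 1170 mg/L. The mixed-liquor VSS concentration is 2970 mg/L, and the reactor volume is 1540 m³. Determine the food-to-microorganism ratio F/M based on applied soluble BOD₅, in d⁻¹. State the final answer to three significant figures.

Food-to-microorganism ratio F/M = Q S₀ / (V X) = 2500 × 1170 / (1540 × 2970) = 0.6395 d⁻¹.

F/M ≈ 0.640 d⁻¹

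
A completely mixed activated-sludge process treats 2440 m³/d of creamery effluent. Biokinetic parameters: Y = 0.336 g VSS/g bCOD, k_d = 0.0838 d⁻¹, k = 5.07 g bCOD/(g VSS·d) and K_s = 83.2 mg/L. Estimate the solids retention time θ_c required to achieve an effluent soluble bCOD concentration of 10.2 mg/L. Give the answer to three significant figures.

θ_c ≈ 9.78 d

At the target effluent, Y k S/(K_s+S) = 0.336×5.07×10.2/93.40 = 0.1860 d⁻¹.
θ_c = 1/(μ − k_d) = 1/(0.1860 − 0.0838) = 1/0.1022 = 9.781 d.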